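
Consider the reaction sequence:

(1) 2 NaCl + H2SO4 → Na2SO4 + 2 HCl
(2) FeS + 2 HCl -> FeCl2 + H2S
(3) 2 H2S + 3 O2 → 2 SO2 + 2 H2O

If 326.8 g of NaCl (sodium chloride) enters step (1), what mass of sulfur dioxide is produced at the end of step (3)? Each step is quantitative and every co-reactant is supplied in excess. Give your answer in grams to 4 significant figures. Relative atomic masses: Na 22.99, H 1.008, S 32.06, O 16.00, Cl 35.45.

M(NaCl) = 22.99 + 35.45 = 58.44 g/mol.
M(SO2) = 32.06 + 2(16.00) = 64.06 g/mol.
n(NaCl) = 326.8 / 58.44 = 5.5921 mol.
Reaction (1): NaCl→HCl ratio 2:2 ⇒ n(HCl) = 5.5921 mol.
Reaction (2): HCl→H2S ratio 2:1 ⇒ n(H2S) = 2.7960 mol.
Reaction (3): H2S→SO2 ratio 2:2 ⇒ n(SO2) = 2.7960 mol.
Mass of SO2 = 2.7960 × 64.06 = 179.11 g.

179.1 g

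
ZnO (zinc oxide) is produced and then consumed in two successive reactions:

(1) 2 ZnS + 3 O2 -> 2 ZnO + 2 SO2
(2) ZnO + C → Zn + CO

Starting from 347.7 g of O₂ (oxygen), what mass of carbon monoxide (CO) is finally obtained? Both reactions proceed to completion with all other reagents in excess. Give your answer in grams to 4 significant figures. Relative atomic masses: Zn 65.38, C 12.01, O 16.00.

M(O2) = 2(16.00) = 32.00 g/mol.
M(CO) = 12.01 + 16.00 = 28.01 g/mol.
n(O2) = 347.70 / 32.00 = 10.866 mol.
Step 1 gives a 3:2 ratio of O2 to ZnO, so n(ZnO) = 7.2437 mol.
In step 2 the ZnO:CO ratio is 1:1, so n(CO) = 7.2437 mol.
Mass of CO = 7.2437 × 28.01 = 202.90 g.

202.9 g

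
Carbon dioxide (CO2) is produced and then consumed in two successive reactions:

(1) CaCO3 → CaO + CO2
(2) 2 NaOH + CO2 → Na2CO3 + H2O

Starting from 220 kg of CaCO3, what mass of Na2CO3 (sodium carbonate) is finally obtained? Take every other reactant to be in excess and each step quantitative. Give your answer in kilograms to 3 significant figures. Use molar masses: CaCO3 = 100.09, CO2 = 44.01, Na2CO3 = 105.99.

233 kg

220 kg = 220000 g.
n(CaCO3) = 220000 / 100.09 = 2198 mol.
Step 1 gives a 1:1 ratio of CaCO3 to CO2, so n(CO2) = 2198 mol.
In step 2 the CO2:Na2CO3 ratio is 1:1, so n(Na2CO3) = 2198 mol.
Mass of Na2CO3 = 2198 × 105.99 = 233000 g = 233 kg.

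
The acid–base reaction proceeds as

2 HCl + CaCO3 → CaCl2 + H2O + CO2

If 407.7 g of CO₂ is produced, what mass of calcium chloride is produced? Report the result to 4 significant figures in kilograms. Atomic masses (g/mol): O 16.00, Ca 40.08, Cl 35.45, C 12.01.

1.028 kg

M(CO2) = 12.01 + 2(16.00) = 44.01 g/mol.
M(CaCl2) = 40.08 + 2(35.45) = 110.98 g/mol.
n(CO2) = 407.70 g / 44.01 g/mol = 9.2638 mol.
From the equation the CO2:CaCl2 mole ratio is 1:1, so n(CaCl2) = 9.2638 × 1/1 = 9.2638 mol.
Mass of CaCl2 = 9.2638 mol × 110.98 g/mol = 1028.1 g.
Converting to kg: 1028.1 g = 1.028 kg.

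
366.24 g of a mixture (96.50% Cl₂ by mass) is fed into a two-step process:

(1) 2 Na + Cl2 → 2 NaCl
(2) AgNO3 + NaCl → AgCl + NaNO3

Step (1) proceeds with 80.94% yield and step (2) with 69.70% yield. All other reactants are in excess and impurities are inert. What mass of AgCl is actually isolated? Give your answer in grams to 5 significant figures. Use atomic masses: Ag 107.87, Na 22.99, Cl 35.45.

806.08 g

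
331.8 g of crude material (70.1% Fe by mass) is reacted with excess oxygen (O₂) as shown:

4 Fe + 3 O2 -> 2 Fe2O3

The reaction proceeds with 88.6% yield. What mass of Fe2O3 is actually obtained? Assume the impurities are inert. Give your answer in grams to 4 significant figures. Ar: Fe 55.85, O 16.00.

Pure Fe available = 331.8 g × 0.701 = 232.59 g.
M(Fe) = 55.85 g/mol.
M(Fe2O3) = 2(55.85) + 3(16.00) = 159.70 g/mol.
n(Fe) = 232.59 g / 55.85 g/mol = 4.1646 mol.
From the equation the Fe:Fe2O3 mole ratio is 4:2, so n(Fe2O3) = 4.1646 × 2/4 = 2.0823 mol.
Mass of Fe2O3 = 2.0823 mol × 159.70 g/mol = 332.54 g.
Actual mass collected = 332.54 g × 0.886 = 294.63 g.

294.6 g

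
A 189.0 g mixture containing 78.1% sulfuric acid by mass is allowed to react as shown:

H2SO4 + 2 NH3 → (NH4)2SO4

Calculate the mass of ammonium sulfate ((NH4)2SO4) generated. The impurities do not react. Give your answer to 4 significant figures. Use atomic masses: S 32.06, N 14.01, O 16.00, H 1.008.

Mass of pure H2SO4 = 189.0 g × 0.781 = 147.61 g.
M(H2SO4) = 2(1.008) + 32.06 + 4(16.00) = 98.076 g/mol.
M((NH4)2SO4) = 2(14.01) + 8(1.008) + 32.06 + 4(16.00) = 132.144 g/mol.
n(H2SO4) = 147.61 g / 98.076 g/mol = 1.5050 mol.
From the equation the H2SO4:(NH4)2SO4 mole ratio is 1:1, so n((NH4)2SO4) = 1.5050 × 1/1 = 1.5050 mol.
Mass of (NH4)2SO4 = 1.5050 mol × 132.144 g/mol = 198.88 g.

198.9 g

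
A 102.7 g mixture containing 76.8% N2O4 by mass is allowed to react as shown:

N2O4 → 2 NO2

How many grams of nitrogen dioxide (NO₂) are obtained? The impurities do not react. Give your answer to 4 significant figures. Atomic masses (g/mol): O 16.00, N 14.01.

Mass of pure N2O4 = 102.7 g × 0.768 = 78.874 g.
M(N2O4) = 2(14.01) + 4(16.00) = 92.02 g/mol.
M(NO2) = 14.01 + 2(16.00) = 46.01 g/mol.
n(N2O4) = 78.874 g / 92.02 g/mol = 0.85714 mol.
From the equation the N2O4:NO2 mole ratio is 1:2, so n(NO2) = 0.85714 × 2/1 = 1.7143 mol.
Mass of NO2 = 1.7143 mol × 46.01 g/mol = 78.874 g.

78.87 g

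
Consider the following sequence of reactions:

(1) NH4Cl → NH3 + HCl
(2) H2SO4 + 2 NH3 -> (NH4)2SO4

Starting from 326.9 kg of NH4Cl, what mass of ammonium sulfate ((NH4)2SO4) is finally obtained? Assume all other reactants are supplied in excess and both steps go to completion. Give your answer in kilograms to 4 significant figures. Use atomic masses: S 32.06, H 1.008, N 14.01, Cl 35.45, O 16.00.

M(NH4Cl) = 14.01 + 4(1.008) + 35.45 = 53.492 g/mol.
M((NH4)2SO4) = 2(14.01) + 8(1.008) + 32.06 + 4(16.00) = 132.144 g/mol.
326.9 kg = 326900 g.
n(NH4Cl) = 326900 / 53.492 = 6111.2 mol.
Step 1 gives a 1:1 ratio of NH4Cl to NH3, so n(NH3) = 6111.2 mol.
In step 2 the NH3:(NH4)2SO4 ratio is 2:1, so n((NH4)2SO4) = 3055.6 mol.
Mass of (NH4)2SO4 = 3055.6 × 132.144 = 403780 g = 403.8 kg.

403.8 kg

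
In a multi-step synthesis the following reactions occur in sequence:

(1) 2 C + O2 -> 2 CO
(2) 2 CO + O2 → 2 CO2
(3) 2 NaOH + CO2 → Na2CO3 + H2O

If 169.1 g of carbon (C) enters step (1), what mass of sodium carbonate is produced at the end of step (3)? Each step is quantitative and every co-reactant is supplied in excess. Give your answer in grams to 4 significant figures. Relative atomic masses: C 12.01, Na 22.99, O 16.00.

1492 g

M(C) = 12.01 g/mol.
M(Na2CO3) = 2(22.99) + 12.01 + 3(16.00) = 105.99 g/mol.
n(C) = 169.1 / 12.01 = 14.080 mol.
Reaction (1): C→CO ratio 2:2 ⇒ n(CO) = 14.080 mol.
Reaction (2): CO→CO2 ratio 2:2 ⇒ n(CO2) = 14.080 mol.
Reaction (3): CO2→Na2CO3 ratio 1:1 ⇒ n(Na2CO3) = 14.080 mol.
Mass of Na2CO3 = 14.080 × 105.99 = 1492.3 g.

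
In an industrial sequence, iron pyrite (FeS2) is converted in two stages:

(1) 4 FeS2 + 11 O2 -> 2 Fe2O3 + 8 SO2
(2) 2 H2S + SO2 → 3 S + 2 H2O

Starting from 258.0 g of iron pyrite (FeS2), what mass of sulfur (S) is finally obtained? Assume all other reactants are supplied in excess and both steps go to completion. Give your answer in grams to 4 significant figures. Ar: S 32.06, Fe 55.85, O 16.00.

413.7 g

M(FeS2) = 55.85 + 2(32.06) = 119.97 g/mol.
M(S) = 32.06 g/mol.
n(FeS2) = 258.00 / 119.97 = 2.1505 mol.
Step 1 gives a 4:8 ratio of FeS2 to SO2, so n(SO2) = 4.3011 mol.
In step 2 the SO2:S ratio is 1:3, so n(S) = 12.903 mol.
Mass of S = 12.903 × 32.06 = 413.68 g.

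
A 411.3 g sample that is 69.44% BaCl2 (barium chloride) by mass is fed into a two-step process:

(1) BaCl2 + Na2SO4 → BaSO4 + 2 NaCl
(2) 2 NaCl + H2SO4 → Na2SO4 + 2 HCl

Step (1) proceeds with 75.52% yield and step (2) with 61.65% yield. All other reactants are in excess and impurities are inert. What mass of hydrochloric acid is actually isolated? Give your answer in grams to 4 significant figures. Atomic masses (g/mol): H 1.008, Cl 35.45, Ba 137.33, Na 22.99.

46.56 g

Pure BaCl2 = 411.3 × 0.6944 = 285.61 g.
M(BaCl2) = 137.33 + 2(35.45) = 208.23 g/mol.
M(HCl) = 1.008 + 35.45 = 36.458 g/mol.
n(BaCl2) = 285.61 / 208.23 = 1.3716 mol.
Step 1 (BaCl2:NaCl = 1:2): theoretical n(NaCl) = 2.7432 mol; at 75.52% yield, n(NaCl) = 2.0717 mol.
Step 2 (NaCl:HCl = 2:2): theoretical n(HCl) = 2.0717 mol, so theoretical mass = 2.0717 × 36.458 = 75.528 g.
At 61.65% yield, actual mass of HCl = 75.528 × 0.6165 = 46.563 g.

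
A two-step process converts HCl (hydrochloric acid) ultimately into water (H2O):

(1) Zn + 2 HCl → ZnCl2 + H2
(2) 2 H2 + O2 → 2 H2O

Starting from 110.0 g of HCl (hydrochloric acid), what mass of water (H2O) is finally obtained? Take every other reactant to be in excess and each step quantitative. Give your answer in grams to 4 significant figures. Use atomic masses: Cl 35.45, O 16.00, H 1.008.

M(HCl) = 1.008 + 35.45 = 36.458 g/mol.
M(H2O) = 2(1.008) + 16.00 = 18.016 g/mol.
n(HCl) = 110.00 / 36.458 = 3.0172 mol.
Step 1 gives a 2:1 ratio of HCl to H2, so n(H2) = 1.5086 mol.
In step 2 the H2:H2O ratio is 2:2, so n(H2O) = 1.5086 mol.
Mass of H2O = 1.5086 × 18.016 = 27.179 g.

27.18 g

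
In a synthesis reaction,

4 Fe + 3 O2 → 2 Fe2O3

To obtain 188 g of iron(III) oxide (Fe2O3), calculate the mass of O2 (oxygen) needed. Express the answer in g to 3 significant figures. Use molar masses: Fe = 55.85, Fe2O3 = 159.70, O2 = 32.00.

56.5 g

n(Fe2O3) = 188.0 g / 159.70 g/mol = 1.177 mol.
From the equation the Fe2O3:O2 mole ratio is 2:3, so n(O2) = 1.177 × 3/2 = 1.766 mol.
Mass of O2 = 1.766 mol × 32.00 g/mol = 56.51 g.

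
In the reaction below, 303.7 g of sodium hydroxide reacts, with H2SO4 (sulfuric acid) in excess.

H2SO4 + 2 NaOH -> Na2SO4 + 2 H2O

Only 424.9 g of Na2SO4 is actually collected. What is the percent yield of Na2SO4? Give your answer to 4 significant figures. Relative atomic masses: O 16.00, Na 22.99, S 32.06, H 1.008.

M(NaOH) = 22.99 + 16.00 + 1.008 = 39.998 g/mol.
M(Na2SO4) = 2(22.99) + 32.06 + 4(16.00) = 142.04 g/mol.
n(NaOH) = 303.70 g / 39.998 g/mol = 7.5929 mol.
From the equation the NaOH:Na2SO4 mole ratio is 2:1, so n(Na2SO4) = 7.5929 × 1/2 = 3.7964 mol.
Mass of Na2SO4 = 3.7964 mol × 142.04 g/mol = 539.25 g.
This is the theoretical yield. Percent yield = 424.9 g / 539.25 g × 100% = 78.795%.

78.80 %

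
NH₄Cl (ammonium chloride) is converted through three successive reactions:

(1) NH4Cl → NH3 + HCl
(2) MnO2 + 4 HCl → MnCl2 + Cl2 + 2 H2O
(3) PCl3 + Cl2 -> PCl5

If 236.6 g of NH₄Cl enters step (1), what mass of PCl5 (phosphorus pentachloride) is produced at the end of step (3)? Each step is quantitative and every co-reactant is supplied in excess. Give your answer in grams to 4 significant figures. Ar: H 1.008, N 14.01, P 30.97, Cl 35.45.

M(NH4Cl) = 14.01 + 4(1.008) + 35.45 = 53.492 g/mol.
M(PCl5) = 30.97 + 5(35.45) = 208.22 g/mol.
n(NH4Cl) = 236.6 / 53.492 = 4.4231 mol.
Reaction (1): NH4Cl→HCl ratio 1:1 ⇒ n(HCl) = 4.4231 mol.
Reaction (2): HCl→Cl2 ratio 4:1 ⇒ n(Cl2) = 1.1058 mol.
Reaction (3): Cl2→PCl5 ratio 1:1 ⇒ n(PCl5) = 1.1058 mol.
Mass of PCl5 = 1.1058 × 208.22 = 230.24 g.

230.2 g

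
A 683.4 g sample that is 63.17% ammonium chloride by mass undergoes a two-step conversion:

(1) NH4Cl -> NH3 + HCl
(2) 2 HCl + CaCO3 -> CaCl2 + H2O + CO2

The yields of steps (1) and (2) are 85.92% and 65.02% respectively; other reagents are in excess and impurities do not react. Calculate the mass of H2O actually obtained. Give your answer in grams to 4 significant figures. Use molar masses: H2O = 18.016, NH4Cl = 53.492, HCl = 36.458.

Pure NH4Cl = 683.4 × 0.6317 = 431.70 g.
n(NH4Cl) = 431.70 / 53.492 = 8.0704 mol.
Step 1 (NH4Cl:HCl = 1:1): theoretical n(HCl) = 8.0704 mol; at 85.92% yield, n(HCl) = 6.9341 mol.
Step 2 (HCl:H2O = 2:1): theoretical n(H2O) = 3.4671 mol, so theoretical mass = 3.4671 × 18.016 = 62.463 g.
At 65.02% yield, actual mass of H2O = 62.463 × 0.6502 = 40.613 g.

40.61 g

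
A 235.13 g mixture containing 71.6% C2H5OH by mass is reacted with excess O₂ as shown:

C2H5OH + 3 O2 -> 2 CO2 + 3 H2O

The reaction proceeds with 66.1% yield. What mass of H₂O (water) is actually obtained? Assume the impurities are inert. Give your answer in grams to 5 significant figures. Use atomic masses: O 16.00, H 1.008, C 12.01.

Pure C2H5OH available = 235.13 g × 0.716 = 168.353 g.
M(C2H5OH) = 2(12.01) + 6(1.008) + 16.00 = 46.068 g/mol.
M(H2O) = 2(1.008) + 16.00 = 18.016 g/mol.
n(C2H5OH) = 168.353 g / 46.068 g/mol = 3.65445 mol.
From the equation the C2H5OH:H2O mole ratio is 1:3, so n(H2O) = 3.65445 × 3/1 = 10.9633 mol.
Mass of H2O = 10.9633 mol × 18.016 g/mol = 197.516 g.
Actual mass collected = 197.516 g × 0.661 = 130.558 g.

130.56 g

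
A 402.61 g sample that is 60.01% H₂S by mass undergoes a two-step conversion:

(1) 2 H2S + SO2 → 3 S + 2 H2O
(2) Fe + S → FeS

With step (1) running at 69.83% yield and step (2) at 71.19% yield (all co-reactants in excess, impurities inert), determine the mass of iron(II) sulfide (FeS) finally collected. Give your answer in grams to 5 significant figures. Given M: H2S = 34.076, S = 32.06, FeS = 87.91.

Pure H2S = 402.61 × 0.6001 = 241.606 g.
n(H2S) = 241.606 / 34.076 = 7.09022 mol.
Step 1 (H2S:S = 2:3): theoretical n(S) = 10.6353 mol; at 69.83% yield, n(S) = 7.42665 mol.
Step 2 (S:FeS = 1:1): theoretical n(FeS) = 7.42665 mol, so theoretical mass = 7.42665 × 87.91 = 652.877 g.
At 71.19% yield, actual mass of FeS = 652.877 × 0.7119 = 464.783 g.

464.78 g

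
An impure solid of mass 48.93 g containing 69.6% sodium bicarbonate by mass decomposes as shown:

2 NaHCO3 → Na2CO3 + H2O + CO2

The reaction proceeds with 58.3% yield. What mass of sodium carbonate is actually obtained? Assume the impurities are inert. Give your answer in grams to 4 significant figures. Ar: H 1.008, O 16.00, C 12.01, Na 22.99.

12.52 g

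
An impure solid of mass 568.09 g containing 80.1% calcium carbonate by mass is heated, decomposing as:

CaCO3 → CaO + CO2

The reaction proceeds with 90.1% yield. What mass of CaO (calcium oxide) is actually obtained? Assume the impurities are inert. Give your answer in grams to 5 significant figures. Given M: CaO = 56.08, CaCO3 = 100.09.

229.72 g

Pure CaCO3 available = 568.09 g × 0.801 = 455.040 g.
n(CaCO3) = 455.040 g / 100.09 g/mol = 4.54631 mol.
From the equation the CaCO3:CaO mole ratio is 1:1, so n(CaO) = 4.54631 × 1/1 = 4.54631 mol.
Mass of CaO = 4.54631 mol × 56.08 g/mol = 254.957 g.
Actual mass collected = 254.957 g × 0.901 = 229.716 g.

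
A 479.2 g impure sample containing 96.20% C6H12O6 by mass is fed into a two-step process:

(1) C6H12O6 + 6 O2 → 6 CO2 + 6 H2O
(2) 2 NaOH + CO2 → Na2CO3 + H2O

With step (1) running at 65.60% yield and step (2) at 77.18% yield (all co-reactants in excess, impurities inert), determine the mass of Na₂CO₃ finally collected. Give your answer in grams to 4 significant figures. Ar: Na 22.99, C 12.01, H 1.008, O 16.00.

Pure C6H12O6 = 479.2 × 0.9620 = 460.99 g.
M(C6H12O6) = 6(12.01) + 12(1.008) + 6(16.00) = 180.156 g/mol.
M(Na2CO3) = 2(22.99) + 12.01 + 3(16.00) = 105.99 g/mol.
n(C6H12O6) = 460.99 / 180.156 = 2.5588 mol.
Step 1 (C6H12O6:CO2 = 1:6): theoretical n(CO2) = 15.353 mol; at 65.60% yield, n(CO2) = 10.072 mol.
Step 2 (CO2:Na2CO3 = 1:1): theoretical n(Na2CO3) = 10.072 mol, so theoretical mass = 10.072 × 105.99 = 1067.5 g.
At 77.18% yield, actual mass of Na2CO3 = 1067.5 × 0.7718 = 823.89 g.

823.9 g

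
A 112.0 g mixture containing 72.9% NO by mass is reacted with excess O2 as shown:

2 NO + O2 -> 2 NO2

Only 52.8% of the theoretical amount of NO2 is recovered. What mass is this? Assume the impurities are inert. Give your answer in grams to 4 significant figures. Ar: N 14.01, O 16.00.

66.09 g

Pure NO available = 112.0 g × 0.729 = 81.648 g.
M(NO) = 14.01 + 16.00 = 30.01 g/mol.
M(NO2) = 14.01 + 2(16.00) = 46.01 g/mol.
n(NO) = 81.648 g / 30.01 g/mol = 2.7207 mol.
From the equation the NO:NO2 mole ratio is 2:2, so n(NO2) = 2.7207 × 2/2 = 2.7207 mol.
Mass of NO2 = 2.7207 mol × 46.01 g/mol = 125.18 g.
Actual mass collected = 125.18 g × 0.528 = 66.095 g.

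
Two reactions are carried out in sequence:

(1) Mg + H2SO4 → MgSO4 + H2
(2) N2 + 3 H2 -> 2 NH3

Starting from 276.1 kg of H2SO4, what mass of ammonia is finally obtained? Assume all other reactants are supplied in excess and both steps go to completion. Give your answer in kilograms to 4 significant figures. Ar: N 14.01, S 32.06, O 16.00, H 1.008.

31.97 kg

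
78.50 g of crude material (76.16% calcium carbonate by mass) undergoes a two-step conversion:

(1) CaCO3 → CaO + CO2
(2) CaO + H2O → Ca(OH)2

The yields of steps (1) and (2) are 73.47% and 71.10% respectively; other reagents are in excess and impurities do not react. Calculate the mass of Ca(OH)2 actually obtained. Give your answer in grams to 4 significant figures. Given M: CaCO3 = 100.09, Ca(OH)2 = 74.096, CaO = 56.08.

Pure CaCO3 = 78.50 × 0.7616 = 59.786 g.
n(CaCO3) = 59.786 / 100.09 = 0.59732 mol.
Step 1 (CaCO3:CaO = 1:1): theoretical n(CaO) = 0.59732 mol; at 73.47% yield, n(CaO) = 0.43885 mol.
Step 2 (CaO:Ca(OH)2 = 1:1): theoretical n(Ca(OH)2) = 0.43885 mol, so theoretical mass = 0.43885 × 74.096 = 32.517 g.
At 71.10% yield, actual mass of Ca(OH)2 = 32.517 × 0.7110 = 23.120 g.

23.12 g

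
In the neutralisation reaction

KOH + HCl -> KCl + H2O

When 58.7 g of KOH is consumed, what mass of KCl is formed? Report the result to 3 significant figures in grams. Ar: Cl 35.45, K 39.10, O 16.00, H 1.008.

M(KOH) = 39.10 + 16.00 + 1.008 = 56.108 g/mol.
M(KCl) = 39.10 + 35.45 = 74.55 g/mol.
n(KOH) = 58.70 g / 56.108 g/mol = 1.046 mol.
From the equation the KOH:KCl mole ratio is 1:1, so n(KCl) = 1.046 × 1/1 = 1.046 mol.
Mass of KCl = 1.046 mol × 74.55 g/mol = 77.99 g.

78.0 g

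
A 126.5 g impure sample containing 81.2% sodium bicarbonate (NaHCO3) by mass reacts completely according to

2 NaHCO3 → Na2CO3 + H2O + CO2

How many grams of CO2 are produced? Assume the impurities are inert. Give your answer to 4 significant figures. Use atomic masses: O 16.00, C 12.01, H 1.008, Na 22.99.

Mass of pure NaHCO3 = 126.5 g × 0.812 = 102.72 g.
M(NaHCO3) = 22.99 + 1.008 + 12.01 + 3(16.00) = 84.008 g/mol.
M(CO2) = 12.01 + 2(16.00) = 44.01 g/mol.
n(NaHCO3) = 102.72 g / 84.008 g/mol = 1.2227 mol.
From the equation the NaHCO3:CO2 mole ratio is 2:1, so n(CO2) = 1.2227 × 1/2 = 0.61136 mol.
Mass of CO2 = 0.61136 mol × 44.01 g/mol = 26.906 g.

26.91 g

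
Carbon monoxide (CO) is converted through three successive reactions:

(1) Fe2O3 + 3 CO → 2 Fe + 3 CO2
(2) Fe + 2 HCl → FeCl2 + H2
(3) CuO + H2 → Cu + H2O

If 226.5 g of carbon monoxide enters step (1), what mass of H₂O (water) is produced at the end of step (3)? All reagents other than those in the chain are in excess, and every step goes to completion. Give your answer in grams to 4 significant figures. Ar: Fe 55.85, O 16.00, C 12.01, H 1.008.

97.12 g

M(CO) = 12.01 + 16.00 = 28.01 g/mol.
M(H2O) = 2(1.008) + 16.00 = 18.016 g/mol.
n(CO) = 226.5 / 28.01 = 8.0864 mol.
Reaction (1): CO→Fe ratio 3:2 ⇒ n(Fe) = 5.3909 mol.
Reaction (2): Fe→H2 ratio 1:1 ⇒ n(H2) = 5.3909 mol.
Reaction (3): H2→H2O ratio 1:1 ⇒ n(H2O) = 5.3909 mol.
Mass of H2O = 5.3909 × 18.016 = 97.123 g.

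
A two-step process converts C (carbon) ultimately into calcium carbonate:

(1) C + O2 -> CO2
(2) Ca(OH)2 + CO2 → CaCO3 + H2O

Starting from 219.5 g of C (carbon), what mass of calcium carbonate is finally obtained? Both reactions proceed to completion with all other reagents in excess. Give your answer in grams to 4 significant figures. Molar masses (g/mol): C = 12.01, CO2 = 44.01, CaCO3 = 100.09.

1829 g

n(C) = 219.50 / 12.01 = 18.276 mol.
Step 1 gives a 1:1 ratio of C to CO2, so n(CO2) = 18.276 mol.
In step 2 the CO2:CaCO3 ratio is 1:1, so n(CaCO3) = 18.276 mol.
Mass of CaCO3 = 18.276 × 100.09 = 1829.3 g.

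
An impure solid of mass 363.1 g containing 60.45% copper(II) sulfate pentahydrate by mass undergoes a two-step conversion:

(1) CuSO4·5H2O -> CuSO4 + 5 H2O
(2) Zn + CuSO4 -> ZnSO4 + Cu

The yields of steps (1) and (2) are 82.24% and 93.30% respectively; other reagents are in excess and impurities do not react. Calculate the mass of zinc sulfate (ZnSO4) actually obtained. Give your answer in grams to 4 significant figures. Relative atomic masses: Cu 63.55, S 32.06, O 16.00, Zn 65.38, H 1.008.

Pure CuSO4·5H2O = 363.1 × 0.6045 = 219.49 g.
M(CuSO4·5H2O) = 63.55 + 32.06 + 9(16.00) + 10(1.008) = 249.69 g/mol.
M(ZnSO4) = 65.38 + 32.06 + 4(16.00) = 161.44 g/mol.
n(CuSO4·5H2O) = 219.49 / 249.69 = 0.87907 mol.
Step 1 (CuSO4·5H2O:CuSO4 = 1:1): theoretical n(CuSO4) = 0.87907 mol; at 82.24% yield, n(CuSO4) = 0.72294 mol.
Step 2 (CuSO4:ZnSO4 = 1:1): theoretical n(ZnSO4) = 0.72294 mol, so theoretical mass = 0.72294 × 161.44 = 116.71 g.
At 93.30% yield, actual mass of ZnSO4 = 116.71 × 0.9330 = 108.89 g.

108.9 g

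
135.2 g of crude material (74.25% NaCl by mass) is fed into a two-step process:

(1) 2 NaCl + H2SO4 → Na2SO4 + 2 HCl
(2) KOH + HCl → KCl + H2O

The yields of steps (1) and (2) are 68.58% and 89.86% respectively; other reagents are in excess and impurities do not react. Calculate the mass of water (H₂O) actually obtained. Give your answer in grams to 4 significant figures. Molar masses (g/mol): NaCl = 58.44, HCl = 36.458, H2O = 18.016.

Pure NaCl = 135.2 × 0.7425 = 100.39 g.
n(NaCl) = 100.39 / 58.44 = 1.7178 mol.
Step 1 (NaCl:HCl = 2:2): theoretical n(HCl) = 1.7178 mol; at 68.58% yield, n(HCl) = 1.1780 mol.
Step 2 (HCl:H2O = 1:1): theoretical n(H2O) = 1.1780 mol, so theoretical mass = 1.1780 × 18.016 = 21.224 g.
At 89.86% yield, actual mass of H2O = 21.224 × 0.8986 = 19.072 g.

19.07 g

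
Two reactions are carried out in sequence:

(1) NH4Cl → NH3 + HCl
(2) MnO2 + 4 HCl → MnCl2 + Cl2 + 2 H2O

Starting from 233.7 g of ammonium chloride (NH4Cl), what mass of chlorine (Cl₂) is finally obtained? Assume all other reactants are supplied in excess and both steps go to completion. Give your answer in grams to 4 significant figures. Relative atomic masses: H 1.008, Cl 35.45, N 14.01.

77.44 g

M(NH4Cl) = 14.01 + 4(1.008) + 35.45 = 53.492 g/mol.
M(Cl2) = 2(35.45) = 70.90 g/mol.
n(NH4Cl) = 233.70 / 53.492 = 4.3689 mol.
Step 1 gives a 1:1 ratio of NH4Cl to HCl, so n(HCl) = 4.3689 mol.
In step 2 the HCl:Cl2 ratio is 4:1, so n(Cl2) = 1.0922 mol.
Mass of Cl2 = 1.0922 × 70.90 = 77.438 g.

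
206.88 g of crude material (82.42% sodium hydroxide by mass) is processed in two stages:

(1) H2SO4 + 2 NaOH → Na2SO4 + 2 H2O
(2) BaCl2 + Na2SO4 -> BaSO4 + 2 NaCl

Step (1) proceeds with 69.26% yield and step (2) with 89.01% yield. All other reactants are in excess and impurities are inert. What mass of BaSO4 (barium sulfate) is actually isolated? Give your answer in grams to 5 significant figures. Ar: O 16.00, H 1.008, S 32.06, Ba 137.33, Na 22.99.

Pure NaOH = 206.88 × 0.8242 = 170.510 g.
M(NaOH) = 22.99 + 16.00 + 1.008 = 39.998 g/mol.
M(BaSO4) = 137.33 + 32.06 + 4(16.00) = 233.39 g/mol.
n(NaOH) = 170.510 / 39.998 = 4.26298 mol.
Step 1 (NaOH:Na2SO4 = 2:1): theoretical n(Na2SO4) = 2.13149 mol; at 69.26% yield, n(Na2SO4) = 1.47627 mol.
Step 2 (Na2SO4:BaSO4 = 1:1): theoretical n(BaSO4) = 1.47627 mol, so theoretical mass = 1.47627 × 233.39 = 344.546 g.
At 89.01% yield, actual mass of BaSO4 = 344.546 × 0.8901 = 306.681 g.

306.68 g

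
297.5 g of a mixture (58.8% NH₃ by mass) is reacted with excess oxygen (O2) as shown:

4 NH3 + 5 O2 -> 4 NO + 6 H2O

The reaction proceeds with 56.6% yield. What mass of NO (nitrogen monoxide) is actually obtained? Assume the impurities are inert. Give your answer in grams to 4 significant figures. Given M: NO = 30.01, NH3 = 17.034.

Pure NH3 available = 297.5 g × 0.588 = 174.93 g.
n(NH3) = 174.93 g / 17.034 g/mol = 10.269 mol.
From the equation the NH3:NO mole ratio is 4:4, so n(NO) = 10.269 × 4/4 = 10.269 mol.
Mass of NO = 10.269 mol × 30.01 g/mol = 308.19 g.
Actual mass collected = 308.19 g × 0.566 = 174.43 g.

174.4 g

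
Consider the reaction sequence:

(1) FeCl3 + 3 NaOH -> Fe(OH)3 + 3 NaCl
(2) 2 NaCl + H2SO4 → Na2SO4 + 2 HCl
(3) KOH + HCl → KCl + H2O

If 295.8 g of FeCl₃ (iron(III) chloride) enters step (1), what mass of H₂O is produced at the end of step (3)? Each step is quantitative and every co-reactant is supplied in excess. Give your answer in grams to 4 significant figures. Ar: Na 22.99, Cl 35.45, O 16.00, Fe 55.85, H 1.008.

98.57 g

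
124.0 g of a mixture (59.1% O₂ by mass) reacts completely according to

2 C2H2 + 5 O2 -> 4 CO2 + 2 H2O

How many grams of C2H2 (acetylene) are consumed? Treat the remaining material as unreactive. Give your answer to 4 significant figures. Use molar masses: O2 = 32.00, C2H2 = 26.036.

23.85 g

Mass of pure O2 = 124.0 g × 0.591 = 73.284 g.
n(O2) = 73.284 g / 32.00 g/mol = 2.2901 mol.
From the equation the O2:C2H2 mole ratio is 5:2, so n(C2H2) = 2.2901 × 2/5 = 0.91605 mol.
Mass of C2H2 = 0.91605 mol × 26.036 g/mol = 23.850 g.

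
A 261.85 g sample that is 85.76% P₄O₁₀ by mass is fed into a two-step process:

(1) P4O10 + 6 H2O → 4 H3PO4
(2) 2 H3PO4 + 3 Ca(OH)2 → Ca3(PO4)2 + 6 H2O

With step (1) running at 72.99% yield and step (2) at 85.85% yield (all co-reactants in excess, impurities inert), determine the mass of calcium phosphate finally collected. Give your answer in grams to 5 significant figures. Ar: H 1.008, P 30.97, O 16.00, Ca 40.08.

307.50 g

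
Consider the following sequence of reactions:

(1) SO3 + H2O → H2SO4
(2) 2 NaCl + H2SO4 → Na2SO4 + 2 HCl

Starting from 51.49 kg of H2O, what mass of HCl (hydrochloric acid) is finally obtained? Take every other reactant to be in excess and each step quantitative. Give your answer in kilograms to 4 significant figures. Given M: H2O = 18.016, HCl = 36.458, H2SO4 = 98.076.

51.49 kg = 51490 g.
n(H2O) = 51490 / 18.016 = 2858.0 mol.
Step 1 gives a 1:1 ratio of H2O to H2SO4, so n(H2SO4) = 2858.0 mol.
In step 2 the H2SO4:HCl ratio is 1:2, so n(HCl) = 5716.0 mol.
Mass of HCl = 5716.0 × 36.458 = 208400 g = 208.4 kg.

208.4 kg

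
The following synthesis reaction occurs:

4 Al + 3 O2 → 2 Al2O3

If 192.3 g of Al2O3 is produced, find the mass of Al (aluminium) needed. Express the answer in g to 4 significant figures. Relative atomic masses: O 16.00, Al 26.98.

101.8 g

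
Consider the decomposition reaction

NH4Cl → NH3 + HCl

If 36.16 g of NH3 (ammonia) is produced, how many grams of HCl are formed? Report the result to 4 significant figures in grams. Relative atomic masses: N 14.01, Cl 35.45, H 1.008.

77.39 g

M(NH3) = 14.01 + 3(1.008) = 17.034 g/mol.
M(HCl) = 1.008 + 35.45 = 36.458 g/mol.
n(NH3) = 36.160 g / 17.034 g/mol = 2.1228 mol.
From the equation the NH3:HCl mole ratio is 1:1, so n(HCl) = 2.1228 × 1/1 = 2.1228 mol.
Mass of HCl = 2.1228 mol × 36.458 g/mol = 77.394 g.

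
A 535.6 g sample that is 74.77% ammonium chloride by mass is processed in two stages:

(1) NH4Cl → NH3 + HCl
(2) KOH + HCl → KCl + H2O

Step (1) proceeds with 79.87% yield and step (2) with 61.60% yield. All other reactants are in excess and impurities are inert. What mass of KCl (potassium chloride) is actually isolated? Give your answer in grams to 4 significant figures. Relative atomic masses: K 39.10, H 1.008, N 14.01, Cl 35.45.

274.6 g

Pure NH4Cl = 535.6 × 0.7477 = 400.47 g.
M(NH4Cl) = 14.01 + 4(1.008) + 35.45 = 53.492 g/mol.
M(KCl) = 39.10 + 35.45 = 74.55 g/mol.
n(NH4Cl) = 400.47 / 53.492 = 7.4865 mol.
Step 1 (NH4Cl:HCl = 1:1): theoretical n(HCl) = 7.4865 mol; at 79.87% yield, n(HCl) = 5.9795 mol.
Step 2 (HCl:KCl = 1:1): theoretical n(KCl) = 5.9795 mol, so theoretical mass = 5.9795 × 74.55 = 445.77 g.
At 61.60% yield, actual mass of KCl = 445.77 × 0.6160 = 274.59 g.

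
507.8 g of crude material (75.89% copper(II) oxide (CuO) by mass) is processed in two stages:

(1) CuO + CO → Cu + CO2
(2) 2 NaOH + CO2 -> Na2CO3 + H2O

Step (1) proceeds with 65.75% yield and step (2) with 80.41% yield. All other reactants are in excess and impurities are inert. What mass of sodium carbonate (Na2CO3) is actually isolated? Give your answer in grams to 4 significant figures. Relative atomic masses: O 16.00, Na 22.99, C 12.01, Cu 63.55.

271.5 g

Pure CuO = 507.8 × 0.7589 = 385.37 g.
M(CuO) = 63.55 + 16.00 = 79.55 g/mol.
M(Na2CO3) = 2(22.99) + 12.01 + 3(16.00) = 105.99 g/mol.
n(CuO) = 385.37 / 79.55 = 4.8444 mol.
Step 1 (CuO:CO2 = 1:1): theoretical n(CO2) = 4.8444 mol; at 65.75% yield, n(CO2) = 3.1852 mol.
Step 2 (CO2:Na2CO3 = 1:1): theoretical n(Na2CO3) = 3.1852 mol, so theoretical mass = 3.1852 × 105.99 = 337.60 g.
At 80.41% yield, actual mass of Na2CO3 = 337.60 × 0.8041 = 271.46 g.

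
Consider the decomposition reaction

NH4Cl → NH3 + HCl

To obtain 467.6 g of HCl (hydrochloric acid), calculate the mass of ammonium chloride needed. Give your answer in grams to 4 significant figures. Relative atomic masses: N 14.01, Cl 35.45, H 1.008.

M(HCl) = 1.008 + 35.45 = 36.458 g/mol.
M(NH4Cl) = 14.01 + 4(1.008) + 35.45 = 53.492 g/mol.
n(HCl) = 467.60 g / 36.458 g/mol = 12.826 mol.
From the equation the HCl:NH4Cl mole ratio is 1:1, so n(NH4Cl) = 12.826 × 1/1 = 12.826 mol.
Mass of NH4Cl = 12.826 mol × 53.492 g/mol = 686.07 g.

686.1 g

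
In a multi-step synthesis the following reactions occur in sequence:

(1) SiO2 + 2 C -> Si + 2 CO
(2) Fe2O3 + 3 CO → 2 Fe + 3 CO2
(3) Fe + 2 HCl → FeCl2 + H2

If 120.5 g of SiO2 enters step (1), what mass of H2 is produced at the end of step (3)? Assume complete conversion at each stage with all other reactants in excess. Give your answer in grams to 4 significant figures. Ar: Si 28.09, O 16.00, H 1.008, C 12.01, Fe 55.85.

5.390 g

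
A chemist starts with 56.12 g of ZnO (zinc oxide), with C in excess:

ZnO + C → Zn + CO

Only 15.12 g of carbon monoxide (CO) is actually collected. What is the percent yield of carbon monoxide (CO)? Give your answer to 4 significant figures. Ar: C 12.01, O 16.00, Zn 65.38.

78.28 %

M(ZnO) = 65.38 + 16.00 = 81.38 g/mol.
M(CO) = 12.01 + 16.00 = 28.01 g/mol.
n(ZnO) = 56.120 g / 81.38 g/mol = 0.68960 mol.
From the equation the ZnO:CO mole ratio is 1:1, so n(CO) = 0.68960 × 1/1 = 0.68960 mol.
Mass of CO = 0.68960 mol × 28.01 g/mol = 19.316 g.
This is the theoretical yield. Percent yield = 15.12 g / 19.316 g × 100% = 78.278%.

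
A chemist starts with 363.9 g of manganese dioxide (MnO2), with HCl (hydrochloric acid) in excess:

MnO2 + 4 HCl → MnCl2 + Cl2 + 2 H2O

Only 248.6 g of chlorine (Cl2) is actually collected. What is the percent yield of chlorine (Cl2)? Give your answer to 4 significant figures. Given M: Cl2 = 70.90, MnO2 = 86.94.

n(MnO2) = 363.90 g / 86.94 g/mol = 4.1856 mol.
From the equation the MnO2:Cl2 mole ratio is 1:1, so n(Cl2) = 4.1856 × 1/1 = 4.1856 mol.
Mass of Cl2 = 4.1856 mol × 70.90 g/mol = 296.76 g.
This is the theoretical yield. Percent yield = 248.6 g / 296.76 g × 100% = 83.771%.

83.77 %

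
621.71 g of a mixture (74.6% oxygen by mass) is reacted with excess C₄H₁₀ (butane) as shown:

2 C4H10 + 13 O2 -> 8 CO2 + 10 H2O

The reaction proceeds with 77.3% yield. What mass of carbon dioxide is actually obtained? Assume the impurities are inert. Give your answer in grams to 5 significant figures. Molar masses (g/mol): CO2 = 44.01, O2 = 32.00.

303.43 g

Pure O2 available = 621.71 g × 0.746 = 463.796 g.
n(O2) = 463.796 g / 32.00 g/mol = 14.4936 mol.
From the equation the O2:CO2 mole ratio is 13:8, so n(CO2) = 14.4936 × 8/13 = 8.91915 mol.
Mass of CO2 = 8.91915 mol × 44.01 g/mol = 392.532 g.
Actual mass collected = 392.532 g × 0.773 = 303.427 g.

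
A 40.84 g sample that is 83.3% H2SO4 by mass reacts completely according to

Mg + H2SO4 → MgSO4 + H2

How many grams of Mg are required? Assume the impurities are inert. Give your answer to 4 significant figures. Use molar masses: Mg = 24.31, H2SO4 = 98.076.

8.432 g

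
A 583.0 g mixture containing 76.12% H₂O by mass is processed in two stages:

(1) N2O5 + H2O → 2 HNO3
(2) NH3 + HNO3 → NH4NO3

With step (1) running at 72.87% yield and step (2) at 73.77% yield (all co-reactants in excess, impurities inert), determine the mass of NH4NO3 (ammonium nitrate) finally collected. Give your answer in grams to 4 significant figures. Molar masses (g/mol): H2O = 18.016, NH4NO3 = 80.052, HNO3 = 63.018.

2120 g

Pure H2O = 583.0 × 0.7612 = 443.78 g.
n(H2O) = 443.78 / 18.016 = 24.633 mol.
Step 1 (H2O:HNO3 = 1:2): theoretical n(HNO3) = 49.265 mol; at 72.87% yield, n(HNO3) = 35.899 mol.
Step 2 (HNO3:NH4NO3 = 1:1): theoretical n(NH4NO3) = 35.899 mol, so theoretical mass = 35.899 × 80.052 = 2873.8 g.
At 73.77% yield, actual mass of NH4NO3 = 2873.8 × 0.7377 = 2120.0 g.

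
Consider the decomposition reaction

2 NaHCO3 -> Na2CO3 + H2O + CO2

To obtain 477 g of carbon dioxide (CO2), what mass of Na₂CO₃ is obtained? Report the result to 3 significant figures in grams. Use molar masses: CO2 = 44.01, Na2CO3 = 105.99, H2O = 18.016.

n(CO2) = 477.0 g / 44.01 g/mol = 10.84 mol.
From the equation the CO2:Na2CO3 mole ratio is 1:1, so n(Na2CO3) = 10.84 × 1/1 = 10.84 mol.
Mass of Na2CO3 = 10.84 mol × 105.99 g/mol = 1149 g.

1150 g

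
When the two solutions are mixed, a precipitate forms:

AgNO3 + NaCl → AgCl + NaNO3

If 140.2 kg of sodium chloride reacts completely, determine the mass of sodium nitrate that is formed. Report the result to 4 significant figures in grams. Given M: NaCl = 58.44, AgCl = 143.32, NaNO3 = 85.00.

203900 g

Convert: 140.2 kg = 140200 g.
n(NaCl) = 140200 g / 58.44 g/mol = 2399.0 mol.
From the equation the NaCl:NaNO3 mole ratio is 1:1, so n(NaNO3) = 2399.0 × 1/1 = 2399.0 mol.
Mass of NaNO3 = 2399.0 mol × 85.00 g/mol = 203920 g.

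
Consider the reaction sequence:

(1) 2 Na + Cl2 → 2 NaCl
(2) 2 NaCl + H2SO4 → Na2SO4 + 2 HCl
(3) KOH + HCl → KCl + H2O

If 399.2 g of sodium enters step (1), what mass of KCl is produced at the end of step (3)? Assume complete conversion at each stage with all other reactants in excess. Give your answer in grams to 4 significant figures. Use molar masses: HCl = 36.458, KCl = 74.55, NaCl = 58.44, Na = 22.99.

1294 g

n(Na) = 399.2 / 22.99 = 17.364 mol.
Reaction (1): Na→NaCl ratio 2:2 ⇒ n(NaCl) = 17.364 mol.
Reaction (2): NaCl→HCl ratio 2:2 ⇒ n(HCl) = 17.364 mol.
Reaction (3): HCl→KCl ratio 1:1 ⇒ n(KCl) = 17.364 mol.
Mass of KCl = 17.364 × 74.55 = 1294.5 g.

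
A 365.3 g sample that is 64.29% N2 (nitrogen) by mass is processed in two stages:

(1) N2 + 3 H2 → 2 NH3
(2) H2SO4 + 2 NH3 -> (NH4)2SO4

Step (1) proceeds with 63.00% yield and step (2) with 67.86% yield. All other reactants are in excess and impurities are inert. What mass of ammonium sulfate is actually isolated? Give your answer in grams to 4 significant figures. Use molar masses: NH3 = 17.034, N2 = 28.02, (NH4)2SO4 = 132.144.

Pure N2 = 365.3 × 0.6429 = 234.85 g.
n(N2) = 234.85 / 28.02 = 8.3816 mol.
Step 1 (N2:NH3 = 1:2): theoretical n(NH3) = 16.763 mol; at 63.00% yield, n(NH3) = 10.561 mol.
Step 2 (NH3:(NH4)2SO4 = 2:1): theoretical n((NH4)2SO4) = 5.2804 mol, so theoretical mass = 5.2804 × 132.144 = 697.77 g.
At 67.86% yield, actual mass of (NH4)2SO4 = 697.77 × 0.6786 = 473.51 g.

473.5 g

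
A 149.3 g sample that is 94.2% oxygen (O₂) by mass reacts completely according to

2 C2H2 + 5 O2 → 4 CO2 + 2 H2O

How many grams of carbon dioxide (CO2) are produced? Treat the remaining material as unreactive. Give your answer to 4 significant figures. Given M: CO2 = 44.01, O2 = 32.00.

154.7 g

Mass of pure O2 = 149.3 g × 0.942 = 140.64 g.
n(O2) = 140.64 g / 32.00 g/mol = 4.3950 mol.
From the equation the O2:CO2 mole ratio is 5:4, so n(CO2) = 4.3950 × 4/5 = 3.5160 mol.
Mass of CO2 = 3.5160 mol × 44.01 g/mol = 154.74 g.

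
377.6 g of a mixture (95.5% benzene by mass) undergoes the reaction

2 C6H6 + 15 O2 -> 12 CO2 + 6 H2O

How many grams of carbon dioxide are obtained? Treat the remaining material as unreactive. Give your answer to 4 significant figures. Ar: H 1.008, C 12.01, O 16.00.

1219 g

Mass of pure C6H6 = 377.6 g × 0.955 = 360.61 g.
M(C6H6) = 6(12.01) + 6(1.008) = 78.108 g/mol.
M(CO2) = 12.01 + 2(16.00) = 44.01 g/mol.
n(C6H6) = 360.61 g / 78.108 g/mol = 4.6168 mol.
From the equation the C6H6:CO2 mole ratio is 2:12, so n(CO2) = 4.6168 × 12/2 = 27.701 mol.
Mass of CO2 = 27.701 mol × 44.01 g/mol = 1219.1 g.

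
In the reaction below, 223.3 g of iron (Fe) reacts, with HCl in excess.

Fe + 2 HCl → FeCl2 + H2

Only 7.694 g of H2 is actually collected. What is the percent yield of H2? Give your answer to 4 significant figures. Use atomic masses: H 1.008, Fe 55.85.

95.45 %

M(Fe) = 55.85 g/mol.
M(H2) = 2(1.008) = 2.016 g/mol.
n(Fe) = 223.30 g / 55.85 g/mol = 3.9982 mol.
From the equation the Fe:H2 mole ratio is 1:1, so n(H2) = 3.9982 × 1/1 = 3.9982 mol.
Mass of H2 = 3.9982 mol × 2.016 g/mol = 8.0604 g.
This is the theoretical yield. Percent yield = 7.694 g / 8.0604 g × 100% = 95.454%.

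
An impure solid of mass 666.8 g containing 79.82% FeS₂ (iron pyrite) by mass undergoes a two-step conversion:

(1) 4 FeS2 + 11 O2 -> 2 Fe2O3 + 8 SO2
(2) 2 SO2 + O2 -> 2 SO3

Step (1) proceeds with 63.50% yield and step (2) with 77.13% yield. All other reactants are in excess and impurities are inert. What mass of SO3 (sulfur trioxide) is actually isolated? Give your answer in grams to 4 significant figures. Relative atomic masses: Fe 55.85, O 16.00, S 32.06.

347.9 g

Pure FeS2 = 666.8 × 0.7982 = 532.24 g.
M(FeS2) = 55.85 + 2(32.06) = 119.97 g/mol.
M(SO3) = 32.06 + 3(16.00) = 80.06 g/mol.
n(FeS2) = 532.24 / 119.97 = 4.4364 mol.
Step 1 (FeS2:SO2 = 4:8): theoretical n(SO2) = 8.8729 mol; at 63.50% yield, n(SO2) = 5.6343 mol.
Step 2 (SO2:SO3 = 2:2): theoretical n(SO3) = 5.6343 mol, so theoretical mass = 5.6343 × 80.06 = 451.08 g.
At 77.13% yield, actual mass of SO3 = 451.08 × 0.7713 = 347.92 g.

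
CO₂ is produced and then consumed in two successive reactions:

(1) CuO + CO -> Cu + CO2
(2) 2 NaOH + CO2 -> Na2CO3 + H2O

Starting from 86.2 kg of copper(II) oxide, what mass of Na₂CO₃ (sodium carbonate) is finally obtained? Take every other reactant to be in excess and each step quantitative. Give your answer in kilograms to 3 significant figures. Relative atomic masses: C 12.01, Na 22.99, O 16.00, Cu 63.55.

M(CuO) = 63.55 + 16.00 = 79.55 g/mol.
M(Na2CO3) = 2(22.99) + 12.01 + 3(16.00) = 105.99 g/mol.
86.2 kg = 86200 g.
n(CuO) = 86200 / 79.55 = 1084 mol.
Step 1 gives a 1:1 ratio of CuO to CO2, so n(CO2) = 1084 mol.
In step 2 the CO2:Na2CO3 ratio is 1:1, so n(Na2CO3) = 1084 mol.
Mass of Na2CO3 = 1084 × 105.99 = 114900 g = 115 kg.

115 kg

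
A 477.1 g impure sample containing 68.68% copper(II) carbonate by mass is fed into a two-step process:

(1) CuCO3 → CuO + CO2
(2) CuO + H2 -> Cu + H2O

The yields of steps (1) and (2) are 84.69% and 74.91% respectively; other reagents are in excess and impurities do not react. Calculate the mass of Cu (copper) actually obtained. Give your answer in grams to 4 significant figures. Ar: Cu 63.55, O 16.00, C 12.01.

106.9 g

Pure CuCO3 = 477.1 × 0.6868 = 327.67 g.
M(CuCO3) = 63.55 + 12.01 + 3(16.00) = 123.56 g/mol.
M(Cu) = 63.55 g/mol.
n(CuCO3) = 327.67 / 123.56 = 2.6519 mol.
Step 1 (CuCO3:CuO = 1:1): theoretical n(CuO) = 2.6519 mol; at 84.69% yield, n(CuO) = 2.2459 mol.
Step 2 (CuO:Cu = 1:1): theoretical n(Cu) = 2.2459 mol, so theoretical mass = 2.2459 × 63.55 = 142.73 g.
At 74.91% yield, actual mass of Cu = 142.73 × 0.7491 = 106.92 g.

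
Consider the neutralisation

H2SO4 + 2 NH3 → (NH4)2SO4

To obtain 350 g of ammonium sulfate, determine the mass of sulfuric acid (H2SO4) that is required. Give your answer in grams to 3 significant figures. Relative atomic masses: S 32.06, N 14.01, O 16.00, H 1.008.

M((NH4)2SO4) = 2(14.01) + 8(1.008) + 32.06 + 4(16.00) = 132.144 g/mol.
M(H2SO4) = 2(1.008) + 32.06 + 4(16.00) = 98.076 g/mol.
n((NH4)2SO4) = 350.0 g / 132.144 g/mol = 2.649 mol.
From the equation the (NH4)2SO4:H2SO4 mole ratio is 1:1, so n(H2SO4) = 2.649 × 1/1 = 2.649 mol.
Mass of H2SO4 = 2.649 mol × 98.076 g/mol = 259.8 g.

260 g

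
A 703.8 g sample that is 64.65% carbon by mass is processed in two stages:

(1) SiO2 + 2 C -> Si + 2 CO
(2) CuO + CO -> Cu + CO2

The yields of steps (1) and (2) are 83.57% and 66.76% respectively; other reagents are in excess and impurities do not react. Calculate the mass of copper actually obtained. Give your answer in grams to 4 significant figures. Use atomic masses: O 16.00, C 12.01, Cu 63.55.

Pure C = 703.8 × 0.6465 = 455.01 g.
M(C) = 12.01 g/mol.
M(Cu) = 63.55 g/mol.
n(C) = 455.01 / 12.01 = 37.886 mol.
Step 1 (C:CO = 2:2): theoretical n(CO) = 37.886 mol; at 83.57% yield, n(CO) = 31.661 mol.
Step 2 (CO:Cu = 1:1): theoretical n(Cu) = 31.661 mol, so theoretical mass = 31.661 × 63.55 = 2012.1 g.
At 66.76% yield, actual mass of Cu = 2012.1 × 0.6676 = 1343.3 g.

1343 g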